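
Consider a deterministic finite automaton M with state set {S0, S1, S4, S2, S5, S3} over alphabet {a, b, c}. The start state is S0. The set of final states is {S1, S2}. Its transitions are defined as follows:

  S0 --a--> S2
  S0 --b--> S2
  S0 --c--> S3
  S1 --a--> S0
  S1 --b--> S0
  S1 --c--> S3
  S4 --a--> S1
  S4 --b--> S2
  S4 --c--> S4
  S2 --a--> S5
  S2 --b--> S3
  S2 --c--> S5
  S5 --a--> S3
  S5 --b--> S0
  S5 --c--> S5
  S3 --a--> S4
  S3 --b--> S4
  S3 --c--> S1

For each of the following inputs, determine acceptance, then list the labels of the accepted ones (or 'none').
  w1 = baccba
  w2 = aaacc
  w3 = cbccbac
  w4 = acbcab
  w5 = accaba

w1, w4, w5

w1:
  start at S0
  read 'b': S0 → S2
  read 'a': S2 → S5
  read 'c': S5 → S5
  read 'c': S5 → S5
  read 'b': S5 → S0
  read 'a': S0 → S2
  end S2, accepted
w2:
  start at S0
  read 'a': S0 → S2
  read 'a': S2 → S5
  read 'a': S5 → S3
  read 'c': S3 → S1
  read 'c': S1 → S3
  end S3, rejected
w3:
  start at S0
  read 'c': S0 → S3
  read 'b': S3 → S4
  read 'c': S4 → S4
  read 'c': S4 → S4
  read 'b': S4 → S2
  read 'a': S2 → S5
  read 'c': S5 → S5
  end S5, rejected
w4:
  start at S0
  read 'a': S0 → S2
  read 'c': S2 → S5
  read 'b': S5 → S0
  read 'c': S0 → S3
  read 'a': S3 → S4
  read 'b': S4 → S2
  end S2, accepted
w5:
  start at S0
  read 'a': S0 → S2
  read 'c': S2 → S5
  read 'c': S5 → S5
  read 'a': S5 → S3
  read 'b': S3 → S4
  read 'a': S4 → S1
  end S1, accepted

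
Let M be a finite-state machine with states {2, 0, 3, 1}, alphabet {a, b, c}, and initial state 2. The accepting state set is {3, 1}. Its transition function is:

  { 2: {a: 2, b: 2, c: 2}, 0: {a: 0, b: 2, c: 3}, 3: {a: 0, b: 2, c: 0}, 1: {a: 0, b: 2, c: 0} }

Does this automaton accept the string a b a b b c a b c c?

No

Trace: 2 -a-> 2 -b-> 2 -a-> 2 -b-> 2 -b-> 2 -c-> 2 -a-> 2 -b-> 2 -c-> 2 -c-> 2
End state 2 is not accepting.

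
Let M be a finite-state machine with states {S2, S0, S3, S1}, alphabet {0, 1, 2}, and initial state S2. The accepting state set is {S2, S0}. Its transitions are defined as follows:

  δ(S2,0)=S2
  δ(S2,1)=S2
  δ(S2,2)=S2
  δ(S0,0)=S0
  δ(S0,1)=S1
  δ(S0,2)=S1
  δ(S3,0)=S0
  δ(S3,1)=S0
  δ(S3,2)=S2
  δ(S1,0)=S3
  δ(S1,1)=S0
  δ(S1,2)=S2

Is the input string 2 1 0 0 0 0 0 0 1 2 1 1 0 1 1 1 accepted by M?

start at S2
read '2': S2 → S2
read '1': S2 → S2
read '0': S2 → S2
read '0': S2 → S2
read '0': S2 → S2
read '0': S2 → S2
read '0': S2 → S2
read '0': S2 → S2
read '1': S2 → S2
read '2': S2 → S2
read '1': S2 → S2
read '1': S2 → S2
read '0': S2 → S2
read '1': S2 → S2
read '1': S2 → S2
read '1': S2 → S2
End state S2 is accepting.

Yes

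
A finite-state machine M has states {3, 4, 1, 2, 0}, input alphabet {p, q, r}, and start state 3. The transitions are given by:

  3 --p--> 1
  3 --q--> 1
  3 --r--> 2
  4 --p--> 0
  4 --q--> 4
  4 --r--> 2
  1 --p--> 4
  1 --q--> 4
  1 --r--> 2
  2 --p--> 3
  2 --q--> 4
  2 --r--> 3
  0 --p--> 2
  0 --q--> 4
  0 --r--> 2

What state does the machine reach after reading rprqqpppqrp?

Trace: 3 -r-> 2 -p-> 3 -r-> 2 -q-> 4 -q-> 4 -p-> 0 -p-> 2 -p-> 3 -q-> 1 -r-> 2 -p-> 3

3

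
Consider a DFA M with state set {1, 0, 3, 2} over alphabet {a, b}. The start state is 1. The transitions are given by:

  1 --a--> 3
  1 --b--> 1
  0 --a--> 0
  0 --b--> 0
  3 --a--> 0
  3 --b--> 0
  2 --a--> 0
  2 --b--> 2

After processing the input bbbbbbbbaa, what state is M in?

0

start at 1
read 'b': 1 → 1
read 'b': 1 → 1
read 'b': 1 → 1
read 'b': 1 → 1
read 'b': 1 → 1
read 'b': 1 → 1
read 'b': 1 → 1
read 'b': 1 → 1
read 'a': 1 → 3
read 'a': 3 → 0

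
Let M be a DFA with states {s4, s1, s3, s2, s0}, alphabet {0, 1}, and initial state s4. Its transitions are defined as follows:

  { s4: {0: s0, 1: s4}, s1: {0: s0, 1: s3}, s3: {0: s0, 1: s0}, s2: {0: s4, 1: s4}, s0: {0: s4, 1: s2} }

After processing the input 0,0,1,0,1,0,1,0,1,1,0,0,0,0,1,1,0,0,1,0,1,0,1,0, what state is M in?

s0

s4 → s0 → s4 → s4 → s0 → s2 → s4 → s4 → s0 → s2 → s4 → s0 → s4 → s0 → s4 → s4 → s4 → s0 → s4 → s4 → s0 → s2 → s4 → s4 → s0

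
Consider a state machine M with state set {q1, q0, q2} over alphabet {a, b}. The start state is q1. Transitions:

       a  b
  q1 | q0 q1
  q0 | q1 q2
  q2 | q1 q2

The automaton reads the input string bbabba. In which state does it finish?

Trace: q1 -b-> q1 -b-> q1 -a-> q0 -b-> q2 -b-> q2 -a-> q1

q1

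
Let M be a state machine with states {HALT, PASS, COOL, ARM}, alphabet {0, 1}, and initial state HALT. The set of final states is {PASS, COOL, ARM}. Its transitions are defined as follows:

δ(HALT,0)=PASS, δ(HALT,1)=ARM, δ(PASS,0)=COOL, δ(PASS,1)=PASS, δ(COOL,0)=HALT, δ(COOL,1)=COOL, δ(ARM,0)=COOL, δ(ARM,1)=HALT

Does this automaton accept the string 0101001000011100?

Yes

HALT → PASS → PASS → COOL → COOL → HALT → PASS → PASS → COOL → HALT → PASS → COOL → COOL → COOL → COOL → HALT → PASS
End state PASS is accepting.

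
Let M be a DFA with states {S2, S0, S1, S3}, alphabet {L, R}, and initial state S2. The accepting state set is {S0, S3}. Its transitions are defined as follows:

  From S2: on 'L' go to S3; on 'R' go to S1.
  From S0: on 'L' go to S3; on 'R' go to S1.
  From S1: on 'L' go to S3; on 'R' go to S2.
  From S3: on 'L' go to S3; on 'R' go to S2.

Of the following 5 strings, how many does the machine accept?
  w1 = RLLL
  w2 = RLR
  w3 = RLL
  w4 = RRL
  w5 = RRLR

w1: S2 → S1 → S3 → S3 → S3  → end S3, accepted
w2: S2 → S1 → S3 → S2  → end S2, rejected
w3: S2 → S1 → S3 → S3  → end S3, accepted
w4: S2 → S1 → S2 → S3  → end S3, accepted
w5: S2 → S1 → S2 → S3 → S2  → end S2, rejected

3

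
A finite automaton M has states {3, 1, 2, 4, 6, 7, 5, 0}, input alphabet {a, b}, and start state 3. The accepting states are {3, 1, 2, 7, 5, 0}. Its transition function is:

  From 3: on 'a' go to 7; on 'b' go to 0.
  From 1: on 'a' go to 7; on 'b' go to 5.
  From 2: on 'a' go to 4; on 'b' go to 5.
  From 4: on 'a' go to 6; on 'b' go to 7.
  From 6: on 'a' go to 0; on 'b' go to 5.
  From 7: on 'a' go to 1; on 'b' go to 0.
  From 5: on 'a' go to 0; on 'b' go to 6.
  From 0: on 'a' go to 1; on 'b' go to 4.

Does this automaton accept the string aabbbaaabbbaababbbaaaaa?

Yes

3 → 7 → 1 → 5 → 6 → 5 → 0 → 1 → 7 → 0 → 4 → 7 → 1 → 7 → 0 → 1 → 5 → 6 → 5 → 0 → 1 → 7 → 1 → 7
End state 7 is accepting.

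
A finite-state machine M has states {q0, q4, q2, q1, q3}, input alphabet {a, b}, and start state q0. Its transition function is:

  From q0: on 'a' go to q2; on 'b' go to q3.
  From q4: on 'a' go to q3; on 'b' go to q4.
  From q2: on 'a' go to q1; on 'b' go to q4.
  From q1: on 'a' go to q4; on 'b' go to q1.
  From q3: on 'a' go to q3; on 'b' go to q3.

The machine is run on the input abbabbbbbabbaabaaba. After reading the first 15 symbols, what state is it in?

Trace: q0 -a-> q2 -b-> q4 -b-> q4 -a-> q3 -b-> q3 -b-> q3 -b-> q3 -b-> q3 -b-> q3 -a-> q3 -b-> q3 -b-> q3 -a-> q3 -a-> q3 -b-> q3
After 15 symbols: q3.

q3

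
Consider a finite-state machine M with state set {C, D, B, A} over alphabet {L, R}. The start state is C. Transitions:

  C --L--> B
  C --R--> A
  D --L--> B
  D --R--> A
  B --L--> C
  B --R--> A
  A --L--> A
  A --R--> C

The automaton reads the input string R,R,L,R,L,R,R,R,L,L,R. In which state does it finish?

start at C
read 'R': C → A
read 'R': A → C
read 'L': C → B
read 'R': B → A
read 'L': A → A
read 'R': A → C
read 'R': C → A
read 'R': A → C
read 'L': C → B
read 'L': B → C
read 'R': C → A

A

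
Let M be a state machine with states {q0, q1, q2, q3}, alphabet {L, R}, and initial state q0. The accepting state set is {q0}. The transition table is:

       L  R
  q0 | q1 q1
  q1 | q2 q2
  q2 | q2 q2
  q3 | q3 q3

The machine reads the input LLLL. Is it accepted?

No

Trace: q0 -L-> q1 -L-> q2 -L-> q2 -L-> q2
End state q2 is not accepting.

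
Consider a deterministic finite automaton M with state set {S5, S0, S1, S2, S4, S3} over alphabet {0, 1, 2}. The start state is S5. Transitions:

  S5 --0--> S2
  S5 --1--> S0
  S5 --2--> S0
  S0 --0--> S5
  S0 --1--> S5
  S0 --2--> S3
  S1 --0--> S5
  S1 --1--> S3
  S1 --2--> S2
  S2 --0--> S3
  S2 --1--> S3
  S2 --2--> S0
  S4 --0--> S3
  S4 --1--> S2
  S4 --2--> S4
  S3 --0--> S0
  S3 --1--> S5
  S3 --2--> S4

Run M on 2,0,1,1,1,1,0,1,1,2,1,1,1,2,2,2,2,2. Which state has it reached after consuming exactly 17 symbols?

S4

Trace: S5 -2-> S0 -0-> S5 -1-> S0 -1-> S5 -1-> S0 -1-> S5 -0-> S2 -1-> S3 -1-> S5 -2-> S0 -1-> S5 -1-> S0 -1-> S5 -2-> S0 -2-> S3 -2-> S4 -2-> S4
After 17 symbols: S4.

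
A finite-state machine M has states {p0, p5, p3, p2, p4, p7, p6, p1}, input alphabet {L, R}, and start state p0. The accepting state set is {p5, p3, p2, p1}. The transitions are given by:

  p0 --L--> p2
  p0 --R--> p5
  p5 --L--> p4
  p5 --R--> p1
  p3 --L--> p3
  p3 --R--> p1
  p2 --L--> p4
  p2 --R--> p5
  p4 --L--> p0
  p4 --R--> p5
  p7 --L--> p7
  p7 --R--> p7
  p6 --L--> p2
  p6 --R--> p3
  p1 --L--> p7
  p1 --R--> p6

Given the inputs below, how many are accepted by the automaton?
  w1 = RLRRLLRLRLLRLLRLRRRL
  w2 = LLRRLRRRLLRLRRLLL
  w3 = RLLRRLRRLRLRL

0

w1: p0 → p5 → p4 → p5 → p1 → p7 → p7 → p7 → p7 → p7 → p7 → p7 → p7 → p7 → p7 → p7 → p7 → p7 → p7 → p7 → p7  → end p7, rejected
w2: p0 → p2 → p4 → p5 → p1 → p7 → p7 → p7 → p7 → p7 → p7 → p7 → p7 → p7 → p7 → p7 → p7 → p7  → end p7, rejected
w3: p0 → p5 → p4 → p0 → p5 → p1 → p7 → p7 → p7 → p7 → p7 → p7 → p7 → p7  → end p7, rejected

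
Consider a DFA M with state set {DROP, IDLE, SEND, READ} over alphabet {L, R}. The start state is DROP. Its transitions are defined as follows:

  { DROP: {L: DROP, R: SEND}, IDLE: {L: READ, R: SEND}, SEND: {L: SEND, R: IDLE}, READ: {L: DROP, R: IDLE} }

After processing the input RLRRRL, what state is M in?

READ

DROP → SEND → SEND → IDLE → SEND → IDLE → READ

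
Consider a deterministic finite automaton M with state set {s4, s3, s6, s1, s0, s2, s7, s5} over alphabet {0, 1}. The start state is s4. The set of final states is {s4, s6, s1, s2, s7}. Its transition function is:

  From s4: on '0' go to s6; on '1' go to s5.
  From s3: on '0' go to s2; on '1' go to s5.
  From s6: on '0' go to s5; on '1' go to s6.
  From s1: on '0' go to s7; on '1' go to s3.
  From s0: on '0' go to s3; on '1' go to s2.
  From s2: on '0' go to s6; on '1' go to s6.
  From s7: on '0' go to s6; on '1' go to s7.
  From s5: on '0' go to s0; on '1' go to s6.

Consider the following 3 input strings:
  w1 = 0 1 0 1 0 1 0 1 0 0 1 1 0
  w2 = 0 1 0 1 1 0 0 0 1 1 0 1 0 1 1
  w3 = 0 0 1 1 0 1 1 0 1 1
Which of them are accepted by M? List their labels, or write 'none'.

w2, w3

w1:
  start at s4
  read '0': s4 → s6
  read '1': s6 → s6
  read '0': s6 → s5
  read '1': s5 → s6
  read '0': s6 → s5
  read '1': s5 → s6
  read '0': s6 → s5
  read '1': s5 → s6
  read '0': s6 → s5
  read '0': s5 → s0
  read '1': s0 → s2
  read '1': s2 → s6
  read '0': s6 → s5
  end s5, rejected
w2:
  start at s4
  read '0': s4 → s6
  read '1': s6 → s6
  read '0': s6 → s5
  read '1': s5 → s6
  read '1': s6 → s6
  read '0': s6 → s5
  read '0': s5 → s0
  read '0': s0 → s3
  read '1': s3 → s5
  read '1': s5 → s6
  read '0': s6 → s5
  read '1': s5 → s6
  read '0': s6 → s5
  read '1': s5 → s6
  read '1': s6 → s6
  end s6, accepted
w3:
  start at s4
  read '0': s4 → s6
  read '0': s6 → s5
  read '1': s5 → s6
  read '1': s6 → s6
  read '0': s6 → s5
  read '1': s5 → s6
  read '1': s6 → s6
  read '0': s6 → s5
  read '1': s5 → s6
  read '1': s6 → s6
  end s6, accepted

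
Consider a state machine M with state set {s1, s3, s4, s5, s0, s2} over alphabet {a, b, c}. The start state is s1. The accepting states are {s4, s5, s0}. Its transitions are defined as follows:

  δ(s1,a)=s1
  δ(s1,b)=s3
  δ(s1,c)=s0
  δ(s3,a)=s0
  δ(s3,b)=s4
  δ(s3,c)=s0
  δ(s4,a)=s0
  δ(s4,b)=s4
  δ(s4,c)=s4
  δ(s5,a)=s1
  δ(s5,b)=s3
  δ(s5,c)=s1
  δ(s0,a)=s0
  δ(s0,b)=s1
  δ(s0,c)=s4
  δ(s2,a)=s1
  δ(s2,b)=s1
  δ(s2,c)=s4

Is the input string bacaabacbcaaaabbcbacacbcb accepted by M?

Yes

s1 → s3 → s0 → s4 → s0 → s0 → s1 → s1 → s0 → s1 → s0 → s0 → s0 → s0 → s0 → s1 → s3 → s0 → s1 → s1 → s0 → s0 → s4 → s4 → s4 → s4
End state s4 is accepting.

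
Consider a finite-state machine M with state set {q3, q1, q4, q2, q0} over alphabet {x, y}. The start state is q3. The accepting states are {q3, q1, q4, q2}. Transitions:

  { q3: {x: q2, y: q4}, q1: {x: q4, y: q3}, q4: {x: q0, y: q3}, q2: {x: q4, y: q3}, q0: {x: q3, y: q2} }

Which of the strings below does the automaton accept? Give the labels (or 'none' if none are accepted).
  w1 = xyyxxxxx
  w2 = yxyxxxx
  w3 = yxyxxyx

w2, w3

w1: q3 → q2 → q3 → q4 → q0 → q3 → q2 → q4 → q0  → end q0, rejected
w2: q3 → q4 → q0 → q2 → q4 → q0 → q3 → q2  → end q2, accepted
w3: q3 → q4 → q0 → q2 → q4 → q0 → q2 → q4  → end q4, accepted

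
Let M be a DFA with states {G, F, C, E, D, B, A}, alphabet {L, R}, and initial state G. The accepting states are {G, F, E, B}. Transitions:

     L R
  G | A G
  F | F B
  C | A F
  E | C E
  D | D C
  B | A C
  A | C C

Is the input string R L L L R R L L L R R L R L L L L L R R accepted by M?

G → G → A → C → A → C → F → F → F → F → B → C → A → C → A → C → A → C → A → C → F
End state F is accepting.

Yes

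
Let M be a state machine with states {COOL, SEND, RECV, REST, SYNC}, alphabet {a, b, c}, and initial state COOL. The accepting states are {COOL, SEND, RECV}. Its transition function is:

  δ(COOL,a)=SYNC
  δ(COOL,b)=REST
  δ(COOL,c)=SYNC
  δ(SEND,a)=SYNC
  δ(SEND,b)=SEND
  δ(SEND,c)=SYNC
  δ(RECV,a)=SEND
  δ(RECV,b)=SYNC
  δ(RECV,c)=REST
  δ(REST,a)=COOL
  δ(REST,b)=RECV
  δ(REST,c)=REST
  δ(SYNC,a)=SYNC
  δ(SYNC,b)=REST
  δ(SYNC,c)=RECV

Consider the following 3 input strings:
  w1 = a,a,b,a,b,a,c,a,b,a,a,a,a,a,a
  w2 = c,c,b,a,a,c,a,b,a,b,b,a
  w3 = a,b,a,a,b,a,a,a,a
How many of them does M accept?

1

w1: COOL → SYNC → SYNC → REST → COOL → REST → COOL → SYNC → SYNC → REST → COOL → SYNC → SYNC → SYNC → SYNC → SYNC  → end SYNC, rejected
w2: COOL → SYNC → RECV → SYNC → SYNC → SYNC → RECV → SEND → SEND → SYNC → REST → RECV → SEND  → end SEND, accepted
w3: COOL → SYNC → REST → COOL → SYNC → REST → COOL → SYNC → SYNC → SYNC  → end SYNC, rejected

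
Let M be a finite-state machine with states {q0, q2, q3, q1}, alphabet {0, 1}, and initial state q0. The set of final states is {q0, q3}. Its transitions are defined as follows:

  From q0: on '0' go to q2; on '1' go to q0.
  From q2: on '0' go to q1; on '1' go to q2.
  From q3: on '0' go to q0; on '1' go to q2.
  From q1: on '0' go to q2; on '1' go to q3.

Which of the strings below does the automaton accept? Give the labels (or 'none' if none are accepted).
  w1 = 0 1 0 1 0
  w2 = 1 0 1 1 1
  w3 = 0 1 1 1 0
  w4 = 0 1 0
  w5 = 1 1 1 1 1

w1:
  start at q0
  read '0': q0 → q2
  read '1': q2 → q2
  read '0': q2 → q1
  read '1': q1 → q3
  read '0': q3 → q0
  end q0, accepted
w2:
  start at q0
  read '1': q0 → q0
  read '0': q0 → q2
  read '1': q2 → q2
  read '1': q2 → q2
  read '1': q2 → q2
  end q2, rejected
w3:
  start at q0
  read '0': q0 → q2
  read '1': q2 → q2
  read '1': q2 → q2
  read '1': q2 → q2
  read '0': q2 → q1
  end q1, rejected
w4:
  start at q0
  read '0': q0 → q2
  read '1': q2 → q2
  read '0': q2 → q1
  end q1, rejected
w5:
  start at q0
  read '1': q0 → q0
  read '1': q0 → q0
  read '1': q0 → q0
  read '1': q0 → q0
  read '1': q0 → q0
  end q0, accepted

w1, w5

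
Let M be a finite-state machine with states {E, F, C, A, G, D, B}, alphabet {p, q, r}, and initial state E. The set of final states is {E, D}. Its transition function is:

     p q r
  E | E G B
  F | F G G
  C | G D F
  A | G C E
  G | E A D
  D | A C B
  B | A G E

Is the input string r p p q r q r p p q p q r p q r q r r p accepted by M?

Yes

start at E
read 'r': E → B
read 'p': B → A
read 'p': A → G
read 'q': G → A
read 'r': A → E
read 'q': E → G
read 'r': G → D
read 'p': D → A
read 'p': A → G
read 'q': G → A
read 'p': A → G
read 'q': G → A
read 'r': A → E
read 'p': E → E
read 'q': E → G
read 'r': G → D
read 'q': D → C
read 'r': C → F
read 'r': F → G
read 'p': G → E
End state E is accepting.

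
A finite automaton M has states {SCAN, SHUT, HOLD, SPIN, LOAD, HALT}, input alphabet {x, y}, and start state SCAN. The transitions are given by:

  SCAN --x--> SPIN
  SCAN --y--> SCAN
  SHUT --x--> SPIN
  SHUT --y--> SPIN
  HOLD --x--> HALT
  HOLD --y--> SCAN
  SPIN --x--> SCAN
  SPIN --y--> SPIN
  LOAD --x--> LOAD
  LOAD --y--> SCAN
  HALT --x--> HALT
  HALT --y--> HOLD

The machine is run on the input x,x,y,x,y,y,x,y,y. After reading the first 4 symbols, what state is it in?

SCAN → SPIN → SCAN → SCAN → SPIN
After 4 symbols: SPIN.

SPIN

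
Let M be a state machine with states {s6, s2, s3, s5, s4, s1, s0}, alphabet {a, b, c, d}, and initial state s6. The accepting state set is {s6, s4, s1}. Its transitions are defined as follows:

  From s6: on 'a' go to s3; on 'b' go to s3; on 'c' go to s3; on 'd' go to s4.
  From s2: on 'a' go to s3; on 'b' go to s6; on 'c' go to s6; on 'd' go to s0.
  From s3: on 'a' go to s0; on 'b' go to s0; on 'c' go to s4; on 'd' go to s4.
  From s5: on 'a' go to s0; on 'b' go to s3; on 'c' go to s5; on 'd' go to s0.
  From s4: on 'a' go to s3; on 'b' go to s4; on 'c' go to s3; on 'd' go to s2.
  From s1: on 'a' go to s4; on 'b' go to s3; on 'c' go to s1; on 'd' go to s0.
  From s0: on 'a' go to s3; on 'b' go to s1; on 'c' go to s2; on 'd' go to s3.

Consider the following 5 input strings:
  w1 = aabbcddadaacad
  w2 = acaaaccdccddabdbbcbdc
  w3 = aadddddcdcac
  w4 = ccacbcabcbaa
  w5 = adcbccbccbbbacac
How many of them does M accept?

w1:
  start at s6
  read 'a': s6 → s3
  read 'a': s3 → s0
  read 'b': s0 → s1
  read 'b': s1 → s3
  read 'c': s3 → s4
  read 'd': s4 → s2
  read 'd': s2 → s0
  read 'a': s0 → s3
  read 'd': s3 → s4
  read 'a': s4 → s3
  read 'a': s3 → s0
  read 'c': s0 → s2
  read 'a': s2 → s3
  read 'd': s3 → s4
  end s4, accepted
w2:
  start at s6
  read 'a': s6 → s3
  read 'c': s3 → s4
  read 'a': s4 → s3
  read 'a': s3 → s0
  read 'a': s0 → s3
  read 'c': s3 → s4
  read 'c': s4 → s3
  read 'd': s3 → s4
  read 'c': s4 → s3
  read 'c': s3 → s4
  read 'd': s4 → s2
  read 'd': s2 → s0
  read 'a': s0 → s3
  read 'b': s3 → s0
  read 'd': s0 → s3
  read 'b': s3 → s0
  read 'b': s0 → s1
  read 'c': s1 → s1
  read 'b': s1 → s3
  read 'd': s3 → s4
  read 'c': s4 → s3
  end s3, rejected
w3:
  start at s6
  read 'a': s6 → s3
  read 'a': s3 → s0
  read 'd': s0 → s3
  read 'd': s3 → s4
  read 'd': s4 → s2
  read 'd': s2 → s0
  read 'd': s0 → s3
  read 'c': s3 → s4
  read 'd': s4 → s2
  read 'c': s2 → s6
  read 'a': s6 → s3
  read 'c': s3 → s4
  end s4, accepted
w4:
  start at s6
  read 'c': s6 → s3
  read 'c': s3 → s4
  read 'a': s4 → s3
  read 'c': s3 → s4
  read 'b': s4 → s4
  read 'c': s4 → s3
  read 'a': s3 → s0
  read 'b': s0 → s1
  read 'c': s1 → s1
  read 'b': s1 → s3
  read 'a': s3 → s0
  read 'a': s0 → s3
  end s3, rejected
w5:
  start at s6
  read 'a': s6 → s3
  read 'd': s3 → s4
  read 'c': s4 → s3
  read 'b': s3 → s0
  read 'c': s0 → s2
  read 'c': s2 → s6
  read 'b': s6 → s3
  read 'c': s3 → s4
  read 'c': s4 → s3
  read 'b': s3 → s0
  read 'b': s0 → s1
  read 'b': s1 → s3
  read 'a': s3 → s0
  read 'c': s0 → s2
  read 'a': s2 → s3
  read 'c': s3 → s4
  end s4, accepted

3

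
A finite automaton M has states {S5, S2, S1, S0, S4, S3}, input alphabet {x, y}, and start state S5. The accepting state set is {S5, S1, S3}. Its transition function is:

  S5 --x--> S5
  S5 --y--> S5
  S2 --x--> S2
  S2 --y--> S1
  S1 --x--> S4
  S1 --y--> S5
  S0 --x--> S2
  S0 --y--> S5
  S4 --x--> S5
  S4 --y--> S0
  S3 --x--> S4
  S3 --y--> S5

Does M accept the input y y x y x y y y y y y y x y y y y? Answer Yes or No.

Yes

start at S5
read 'y': S5 → S5
read 'y': S5 → S5
read 'x': S5 → S5
read 'y': S5 → S5
read 'x': S5 → S5
read 'y': S5 → S5
read 'y': S5 → S5
read 'y': S5 → S5
read 'y': S5 → S5
read 'y': S5 → S5
read 'y': S5 → S5
read 'y': S5 → S5
read 'x': S5 → S5
read 'y': S5 → S5
read 'y': S5 → S5
read 'y': S5 → S5
read 'y': S5 → S5
End state S5 is accepting.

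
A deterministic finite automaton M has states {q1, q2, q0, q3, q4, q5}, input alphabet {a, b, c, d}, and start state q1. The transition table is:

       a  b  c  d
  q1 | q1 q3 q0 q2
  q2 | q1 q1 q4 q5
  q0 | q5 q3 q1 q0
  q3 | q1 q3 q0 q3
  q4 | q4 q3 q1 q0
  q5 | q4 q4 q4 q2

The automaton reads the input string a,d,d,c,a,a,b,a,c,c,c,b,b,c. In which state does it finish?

q0

q1 → q1 → q2 → q5 → q4 → q4 → q4 → q3 → q1 → q0 → q1 → q0 → q3 → q3 → q0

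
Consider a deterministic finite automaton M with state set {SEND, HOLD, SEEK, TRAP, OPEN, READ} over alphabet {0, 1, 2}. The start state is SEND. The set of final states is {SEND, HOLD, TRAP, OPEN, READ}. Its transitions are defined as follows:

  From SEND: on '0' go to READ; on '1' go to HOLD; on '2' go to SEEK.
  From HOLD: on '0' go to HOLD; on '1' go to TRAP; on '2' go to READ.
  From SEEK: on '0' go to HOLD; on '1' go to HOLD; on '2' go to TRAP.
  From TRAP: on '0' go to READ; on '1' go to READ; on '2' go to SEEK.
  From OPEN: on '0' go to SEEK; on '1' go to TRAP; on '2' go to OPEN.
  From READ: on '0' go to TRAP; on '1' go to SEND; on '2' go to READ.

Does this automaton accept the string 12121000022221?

Yes

SEND → HOLD → READ → SEND → SEEK → HOLD → HOLD → HOLD → HOLD → HOLD → READ → READ → READ → READ → SEND
End state SEND is accepting.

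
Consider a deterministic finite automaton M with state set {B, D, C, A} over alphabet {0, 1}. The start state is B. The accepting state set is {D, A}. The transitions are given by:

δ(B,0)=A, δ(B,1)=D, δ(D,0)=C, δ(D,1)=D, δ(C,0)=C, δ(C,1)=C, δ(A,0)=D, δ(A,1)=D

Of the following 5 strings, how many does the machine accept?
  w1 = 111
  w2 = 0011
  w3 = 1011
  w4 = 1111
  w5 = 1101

3

w1: B → D → D → D  → end D, accepted
w2: B → A → D → D → D  → end D, accepted
w3: B → D → C → C → C  → end C, rejected
w4: B → D → D → D → D  → end D, accepted
w5: B → D → D → C → C  → end C, rejected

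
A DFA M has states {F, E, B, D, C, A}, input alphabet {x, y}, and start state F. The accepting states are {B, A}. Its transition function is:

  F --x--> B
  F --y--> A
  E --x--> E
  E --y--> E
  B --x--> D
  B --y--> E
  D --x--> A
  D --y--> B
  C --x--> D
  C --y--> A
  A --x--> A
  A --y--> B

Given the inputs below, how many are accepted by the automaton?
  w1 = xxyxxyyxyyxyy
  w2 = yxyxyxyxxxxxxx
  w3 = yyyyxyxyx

1

w1: Trace: F -x-> B -x-> D -y-> B -x-> D -x-> A -y-> B -y-> E -x-> E -y-> E -y-> E -x-> E -y-> E -y-> E  → end E, rejected
w2: Trace: F -y-> A -x-> A -y-> B -x-> D -y-> B -x-> D -y-> B -x-> D -x-> A -x-> A -x-> A -x-> A -x-> A -x-> A  → end A, accepted
w3: Trace: F -y-> A -y-> B -y-> E -y-> E -x-> E -y-> E -x-> E -y-> E -x-> E  → end E, rejected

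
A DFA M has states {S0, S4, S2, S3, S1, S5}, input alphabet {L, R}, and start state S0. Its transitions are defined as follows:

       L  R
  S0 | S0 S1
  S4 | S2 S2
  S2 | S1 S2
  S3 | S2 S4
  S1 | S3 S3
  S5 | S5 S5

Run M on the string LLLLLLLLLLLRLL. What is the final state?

start at S0
read 'L': S0 → S0
read 'L': S0 → S0
read 'L': S0 → S0
read 'L': S0 → S0
read 'L': S0 → S0
read 'L': S0 → S0
read 'L': S0 → S0
read 'L': S0 → S0
read 'L': S0 → S0
read 'L': S0 → S0
read 'L': S0 → S0
read 'R': S0 → S1
read 'L': S1 → S3
read 'L': S3 → S2

S2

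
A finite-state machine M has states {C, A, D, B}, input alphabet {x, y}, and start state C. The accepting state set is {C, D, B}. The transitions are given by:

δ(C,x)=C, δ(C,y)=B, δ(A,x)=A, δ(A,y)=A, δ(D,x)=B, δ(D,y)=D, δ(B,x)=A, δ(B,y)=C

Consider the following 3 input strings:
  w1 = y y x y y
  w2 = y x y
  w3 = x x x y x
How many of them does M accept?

w1:
  start at C
  read 'y': C → B
  read 'y': B → C
  read 'x': C → C
  read 'y': C → B
  read 'y': B → C
  end C, accepted
w2:
  start at C
  read 'y': C → B
  read 'x': B → A
  read 'y': A → A
  end A, rejected
w3:
  start at C
  read 'x': C → C
  read 'x': C → C
  read 'x': C → C
  read 'y': C → B
  read 'x': B → A
  end A, rejected

1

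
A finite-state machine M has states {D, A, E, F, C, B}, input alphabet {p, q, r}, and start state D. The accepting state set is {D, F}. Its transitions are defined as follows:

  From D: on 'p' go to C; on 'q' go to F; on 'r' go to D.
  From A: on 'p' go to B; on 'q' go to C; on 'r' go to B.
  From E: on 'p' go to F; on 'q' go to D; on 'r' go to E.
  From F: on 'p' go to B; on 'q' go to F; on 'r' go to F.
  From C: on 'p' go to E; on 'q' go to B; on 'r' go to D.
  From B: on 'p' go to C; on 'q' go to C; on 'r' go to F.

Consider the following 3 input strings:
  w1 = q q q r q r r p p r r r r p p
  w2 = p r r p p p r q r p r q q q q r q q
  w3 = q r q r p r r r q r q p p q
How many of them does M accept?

w1: D → F → F → F → F → F → F → F → B → C → D → D → D → D → C → E  → end E, rejected
w2: D → C → D → D → C → E → F → F → F → F → B → F → F → F → F → F → F → F → F  → end F, accepted
w3: D → F → F → F → F → B → F → F → F → F → F → F → B → C → B  → end B, rejected

1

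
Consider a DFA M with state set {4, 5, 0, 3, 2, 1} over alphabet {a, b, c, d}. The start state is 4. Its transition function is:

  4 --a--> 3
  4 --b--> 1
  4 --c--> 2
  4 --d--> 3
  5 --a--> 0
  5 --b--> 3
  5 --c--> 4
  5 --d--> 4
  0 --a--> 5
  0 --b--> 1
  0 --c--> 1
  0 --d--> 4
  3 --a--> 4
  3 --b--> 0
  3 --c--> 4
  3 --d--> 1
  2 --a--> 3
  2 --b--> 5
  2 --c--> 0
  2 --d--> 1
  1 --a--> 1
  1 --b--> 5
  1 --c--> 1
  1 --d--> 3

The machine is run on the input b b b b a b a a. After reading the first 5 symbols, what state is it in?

start at 4
read 'b': 4 → 1
read 'b': 1 → 5
read 'b': 5 → 3
read 'b': 3 → 0
read 'a': 0 → 5
After 5 symbols: 5.

5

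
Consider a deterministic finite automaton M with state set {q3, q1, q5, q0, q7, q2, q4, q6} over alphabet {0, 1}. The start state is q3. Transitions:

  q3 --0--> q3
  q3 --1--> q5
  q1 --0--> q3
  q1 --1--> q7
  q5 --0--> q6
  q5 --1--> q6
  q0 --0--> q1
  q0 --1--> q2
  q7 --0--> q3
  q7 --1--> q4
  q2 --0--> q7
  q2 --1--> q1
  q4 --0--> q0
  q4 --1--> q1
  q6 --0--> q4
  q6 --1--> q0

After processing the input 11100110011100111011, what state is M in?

q4

start at q3
read '1': q3 → q5
read '1': q5 → q6
read '1': q6 → q0
read '0': q0 → q1
read '0': q1 → q3
read '1': q3 → q5
read '1': q5 → q6
read '0': q6 → q4
read '0': q4 → q0
read '1': q0 → q2
read '1': q2 → q1
read '1': q1 → q7
read '0': q7 → q3
read '0': q3 → q3
read '1': q3 → q5
read '1': q5 → q6
read '1': q6 → q0
read '0': q0 → q1
read '1': q1 → q7
read '1': q7 → q4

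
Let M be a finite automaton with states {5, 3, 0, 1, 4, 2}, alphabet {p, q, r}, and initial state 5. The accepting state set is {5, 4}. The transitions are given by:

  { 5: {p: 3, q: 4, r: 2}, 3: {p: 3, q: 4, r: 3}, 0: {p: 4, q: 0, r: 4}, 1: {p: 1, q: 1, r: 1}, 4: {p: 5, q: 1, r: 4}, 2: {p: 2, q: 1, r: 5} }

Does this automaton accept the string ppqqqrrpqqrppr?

No

5 → 3 → 3 → 4 → 1 → 1 → 1 → 1 → 1 → 1 → 1 → 1 → 1 → 1 → 1
End state 1 is not accepting.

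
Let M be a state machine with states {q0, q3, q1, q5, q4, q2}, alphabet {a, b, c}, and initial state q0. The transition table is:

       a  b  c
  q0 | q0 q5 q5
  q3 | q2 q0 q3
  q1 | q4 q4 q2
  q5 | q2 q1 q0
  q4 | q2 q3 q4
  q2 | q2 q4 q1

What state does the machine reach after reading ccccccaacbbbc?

start at q0
read 'c': q0 → q5
read 'c': q5 → q0
read 'c': q0 → q5
read 'c': q5 → q0
read 'c': q0 → q5
read 'c': q5 → q0
read 'a': q0 → q0
read 'a': q0 → q0
read 'c': q0 → q5
read 'b': q5 → q1
read 'b': q1 → q4
read 'b': q4 → q3
read 'c': q3 → q3

q3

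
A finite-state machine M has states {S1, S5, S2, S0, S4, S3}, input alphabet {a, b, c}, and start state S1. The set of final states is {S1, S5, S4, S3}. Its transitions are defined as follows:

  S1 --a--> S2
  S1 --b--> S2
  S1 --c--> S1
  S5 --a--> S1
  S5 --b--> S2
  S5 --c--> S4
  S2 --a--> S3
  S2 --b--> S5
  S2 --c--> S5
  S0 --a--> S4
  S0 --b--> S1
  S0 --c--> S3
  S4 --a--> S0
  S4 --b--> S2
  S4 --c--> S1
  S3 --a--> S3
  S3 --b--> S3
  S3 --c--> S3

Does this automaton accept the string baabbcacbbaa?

Yes

Trace: S1 -b-> S2 -a-> S3 -a-> S3 -b-> S3 -b-> S3 -c-> S3 -a-> S3 -c-> S3 -b-> S3 -b-> S3 -a-> S3 -a-> S3
End state S3 is accepting.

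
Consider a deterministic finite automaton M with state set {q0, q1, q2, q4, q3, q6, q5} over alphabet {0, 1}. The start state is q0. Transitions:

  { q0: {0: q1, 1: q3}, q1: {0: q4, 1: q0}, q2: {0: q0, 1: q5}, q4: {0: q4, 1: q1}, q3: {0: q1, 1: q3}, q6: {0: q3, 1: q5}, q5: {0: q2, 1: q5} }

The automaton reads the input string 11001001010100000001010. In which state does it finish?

start at q0
read '1': q0 → q3
read '1': q3 → q3
read '0': q3 → q1
read '0': q1 → q4
read '1': q4 → q1
read '0': q1 → q4
read '0': q4 → q4
read '1': q4 → q1
read '0': q1 → q4
read '1': q4 → q1
read '0': q1 → q4
read '1': q4 → q1
read '0': q1 → q4
read '0': q4 → q4
read '0': q4 → q4
read '0': q4 → q4
read '0': q4 → q4
read '0': q4 → q4
read '0': q4 → q4
read '1': q4 → q1
read '0': q1 → q4
read '1': q4 → q1
read '0': q1 → q4

q4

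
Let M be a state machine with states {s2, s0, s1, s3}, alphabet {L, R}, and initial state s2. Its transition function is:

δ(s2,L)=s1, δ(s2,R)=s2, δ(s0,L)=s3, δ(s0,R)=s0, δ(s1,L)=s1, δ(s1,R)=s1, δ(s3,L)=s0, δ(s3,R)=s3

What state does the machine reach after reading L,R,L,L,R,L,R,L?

s1

Trace: s2 -L-> s1 -R-> s1 -L-> s1 -L-> s1 -R-> s1 -L-> s1 -R-> s1 -L-> s1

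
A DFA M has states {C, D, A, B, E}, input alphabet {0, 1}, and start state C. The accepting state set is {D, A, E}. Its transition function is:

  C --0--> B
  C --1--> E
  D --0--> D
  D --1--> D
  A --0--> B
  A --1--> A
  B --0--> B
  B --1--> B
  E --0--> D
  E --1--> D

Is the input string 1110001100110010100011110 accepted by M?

C → E → D → D → D → D → D → D → D → D → D → D → D → D → D → D → D → D → D → D → D → D → D → D → D → D
End state D is accepting.

Yes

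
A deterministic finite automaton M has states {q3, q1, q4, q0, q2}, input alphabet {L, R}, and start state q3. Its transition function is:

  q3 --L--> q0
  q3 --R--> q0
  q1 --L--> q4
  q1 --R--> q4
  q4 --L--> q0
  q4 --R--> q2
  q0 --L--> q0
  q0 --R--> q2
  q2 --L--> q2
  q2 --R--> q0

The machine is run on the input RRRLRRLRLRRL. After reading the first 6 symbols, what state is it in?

q0

q3 → q0 → q2 → q0 → q0 → q2 → q0
After 6 symbols: q0.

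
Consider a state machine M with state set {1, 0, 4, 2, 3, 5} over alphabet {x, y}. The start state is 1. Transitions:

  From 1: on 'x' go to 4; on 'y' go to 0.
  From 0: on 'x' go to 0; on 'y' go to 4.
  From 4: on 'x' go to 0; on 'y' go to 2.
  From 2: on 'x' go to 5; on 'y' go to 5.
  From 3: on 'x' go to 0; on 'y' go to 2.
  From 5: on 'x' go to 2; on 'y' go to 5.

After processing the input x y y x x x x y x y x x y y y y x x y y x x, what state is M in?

Trace: 1 -x-> 4 -y-> 2 -y-> 5 -x-> 2 -x-> 5 -x-> 2 -x-> 5 -y-> 5 -x-> 2 -y-> 5 -x-> 2 -x-> 5 -y-> 5 -y-> 5 -y-> 5 -y-> 5 -x-> 2 -x-> 5 -y-> 5 -y-> 5 -x-> 2 -x-> 5

5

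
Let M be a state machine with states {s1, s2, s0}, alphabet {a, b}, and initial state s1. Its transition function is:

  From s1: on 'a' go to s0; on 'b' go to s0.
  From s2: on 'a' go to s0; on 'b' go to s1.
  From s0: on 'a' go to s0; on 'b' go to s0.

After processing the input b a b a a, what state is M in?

Trace: s1 -b-> s0 -a-> s0 -b-> s0 -a-> s0 -a-> s0

s0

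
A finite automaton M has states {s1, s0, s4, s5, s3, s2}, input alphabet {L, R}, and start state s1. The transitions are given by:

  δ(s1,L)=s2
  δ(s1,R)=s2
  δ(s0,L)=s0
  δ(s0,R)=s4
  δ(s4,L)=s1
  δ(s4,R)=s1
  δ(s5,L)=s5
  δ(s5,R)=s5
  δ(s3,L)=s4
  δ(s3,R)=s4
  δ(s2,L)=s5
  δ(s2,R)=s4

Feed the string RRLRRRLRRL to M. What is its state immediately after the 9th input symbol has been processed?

s1

Trace: s1 -R-> s2 -R-> s4 -L-> s1 -R-> s2 -R-> s4 -R-> s1 -L-> s2 -R-> s4 -R-> s1
After 9 symbols: s1.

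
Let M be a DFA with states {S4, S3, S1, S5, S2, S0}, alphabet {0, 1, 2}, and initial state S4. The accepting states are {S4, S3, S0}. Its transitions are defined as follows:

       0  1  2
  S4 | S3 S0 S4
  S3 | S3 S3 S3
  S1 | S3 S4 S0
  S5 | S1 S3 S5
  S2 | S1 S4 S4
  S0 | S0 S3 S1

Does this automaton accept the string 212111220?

S4 → S4 → S0 → S1 → S4 → S0 → S3 → S3 → S3 → S3
End state S3 is accepting.

Yes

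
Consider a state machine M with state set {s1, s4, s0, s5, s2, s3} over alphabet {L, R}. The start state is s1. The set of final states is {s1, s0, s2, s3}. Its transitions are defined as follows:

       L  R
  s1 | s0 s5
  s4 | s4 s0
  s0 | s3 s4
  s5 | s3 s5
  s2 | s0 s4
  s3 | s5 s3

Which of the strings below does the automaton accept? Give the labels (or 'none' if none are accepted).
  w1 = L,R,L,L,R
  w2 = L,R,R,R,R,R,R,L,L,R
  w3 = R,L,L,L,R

w1, w3

w1:
  start at s1
  read 'L': s1 → s0
  read 'R': s0 → s4
  read 'L': s4 → s4
  read 'L': s4 → s4
  read 'R': s4 → s0
  end s0, accepted
w2:
  start at s1
  read 'L': s1 → s0
  read 'R': s0 → s4
  read 'R': s4 → s0
  read 'R': s0 → s4
  read 'R': s4 → s0
  read 'R': s0 → s4
  read 'R': s4 → s0
  read 'L': s0 → s3
  read 'L': s3 → s5
  read 'R': s5 → s5
  end s5, rejected
w3:
  start at s1
  read 'R': s1 → s5
  read 'L': s5 → s3
  read 'L': s3 → s5
  read 'L': s5 → s3
  read 'R': s3 → s3
  end s3, accepted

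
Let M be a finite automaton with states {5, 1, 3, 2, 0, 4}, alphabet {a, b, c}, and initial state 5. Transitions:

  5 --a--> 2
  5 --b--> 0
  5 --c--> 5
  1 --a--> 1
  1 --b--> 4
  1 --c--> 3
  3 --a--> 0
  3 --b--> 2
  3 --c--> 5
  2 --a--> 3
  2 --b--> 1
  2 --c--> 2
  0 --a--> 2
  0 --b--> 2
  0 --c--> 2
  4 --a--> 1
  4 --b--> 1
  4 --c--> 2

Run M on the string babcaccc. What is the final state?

2

start at 5
read 'b': 5 → 0
read 'a': 0 → 2
read 'b': 2 → 1
read 'c': 1 → 3
read 'a': 3 → 0
read 'c': 0 → 2
read 'c': 2 → 2
read 'c': 2 → 2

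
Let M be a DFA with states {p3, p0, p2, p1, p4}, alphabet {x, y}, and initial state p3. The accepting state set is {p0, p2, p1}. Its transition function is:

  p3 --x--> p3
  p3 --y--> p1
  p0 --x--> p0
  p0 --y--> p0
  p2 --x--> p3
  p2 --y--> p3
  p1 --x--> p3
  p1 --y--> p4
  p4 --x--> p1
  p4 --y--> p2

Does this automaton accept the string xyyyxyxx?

start at p3
read 'x': p3 → p3
read 'y': p3 → p1
read 'y': p1 → p4
read 'y': p4 → p2
read 'x': p2 → p3
read 'y': p3 → p1
read 'x': p1 → p3
read 'x': p3 → p3
End state p3 is not accepting.

No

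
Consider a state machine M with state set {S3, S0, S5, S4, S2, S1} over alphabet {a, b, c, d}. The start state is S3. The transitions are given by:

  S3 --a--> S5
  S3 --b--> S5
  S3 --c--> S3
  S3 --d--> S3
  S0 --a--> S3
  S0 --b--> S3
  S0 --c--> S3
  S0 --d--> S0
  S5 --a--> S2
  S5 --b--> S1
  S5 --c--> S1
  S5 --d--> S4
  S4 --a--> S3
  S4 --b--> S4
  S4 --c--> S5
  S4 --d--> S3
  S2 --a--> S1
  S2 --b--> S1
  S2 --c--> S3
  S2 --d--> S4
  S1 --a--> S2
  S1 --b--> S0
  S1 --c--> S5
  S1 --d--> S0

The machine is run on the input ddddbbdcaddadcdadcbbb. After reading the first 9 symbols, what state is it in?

start at S3
read 'd': S3 → S3
read 'd': S3 → S3
read 'd': S3 → S3
read 'd': S3 → S3
read 'b': S3 → S5
read 'b': S5 → S1
read 'd': S1 → S0
read 'c': S0 → S3
read 'a': S3 → S5
After 9 symbols: S5.

S5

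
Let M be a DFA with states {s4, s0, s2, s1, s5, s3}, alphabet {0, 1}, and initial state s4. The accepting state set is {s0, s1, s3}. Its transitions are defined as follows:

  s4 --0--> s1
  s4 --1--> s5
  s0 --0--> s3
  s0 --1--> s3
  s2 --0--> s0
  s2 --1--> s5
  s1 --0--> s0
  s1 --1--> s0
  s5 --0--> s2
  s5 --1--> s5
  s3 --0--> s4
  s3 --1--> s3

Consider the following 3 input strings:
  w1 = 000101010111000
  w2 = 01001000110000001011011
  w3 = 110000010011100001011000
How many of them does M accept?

w1: Trace: s4 -0-> s1 -0-> s0 -0-> s3 -1-> s3 -0-> s4 -1-> s5 -0-> s2 -1-> s5 -0-> s2 -1-> s5 -1-> s5 -1-> s5 -0-> s2 -0-> s0 -0-> s3  → end s3, accepted
w2: Trace: s4 -0-> s1 -1-> s0 -0-> s3 -0-> s4 -1-> s5 -0-> s2 -0-> s0 -0-> s3 -1-> s3 -1-> s3 -0-> s4 -0-> s1 -0-> s0 -0-> s3 -0-> s4 -0-> s1 -1-> s0 -0-> s3 -1-> s3 -1-> s3 -0-> s4 -1-> s5 -1-> s5  → end s5, rejected
w3: Trace: s4 -1-> s5 -1-> s5 -0-> s2 -0-> s0 -0-> s3 -0-> s4 -0-> s1 -1-> s0 -0-> s3 -0-> s4 -1-> s5 -1-> s5 -1-> s5 -0-> s2 -0-> s0 -0-> s3 -0-> s4 -1-> s5 -0-> s2 -1-> s5 -1-> s5 -0-> s2 -0-> s0 -0-> s3  → end s3, accepted

2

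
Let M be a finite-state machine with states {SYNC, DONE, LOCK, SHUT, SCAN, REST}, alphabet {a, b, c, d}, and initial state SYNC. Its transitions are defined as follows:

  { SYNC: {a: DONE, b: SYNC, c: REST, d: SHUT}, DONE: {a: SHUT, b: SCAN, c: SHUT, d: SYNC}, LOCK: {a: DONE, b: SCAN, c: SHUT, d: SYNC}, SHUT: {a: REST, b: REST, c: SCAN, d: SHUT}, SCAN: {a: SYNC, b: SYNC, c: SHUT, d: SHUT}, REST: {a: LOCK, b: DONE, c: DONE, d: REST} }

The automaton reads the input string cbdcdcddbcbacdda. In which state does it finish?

start at SYNC
read 'c': SYNC → REST
read 'b': REST → DONE
read 'd': DONE → SYNC
read 'c': SYNC → REST
read 'd': REST → REST
read 'c': REST → DONE
read 'd': DONE → SYNC
read 'd': SYNC → SHUT
read 'b': SHUT → REST
read 'c': REST → DONE
read 'b': DONE → SCAN
read 'a': SCAN → SYNC
read 'c': SYNC → REST
read 'd': REST → REST
read 'd': REST → REST
read 'a': REST → LOCK

LOCK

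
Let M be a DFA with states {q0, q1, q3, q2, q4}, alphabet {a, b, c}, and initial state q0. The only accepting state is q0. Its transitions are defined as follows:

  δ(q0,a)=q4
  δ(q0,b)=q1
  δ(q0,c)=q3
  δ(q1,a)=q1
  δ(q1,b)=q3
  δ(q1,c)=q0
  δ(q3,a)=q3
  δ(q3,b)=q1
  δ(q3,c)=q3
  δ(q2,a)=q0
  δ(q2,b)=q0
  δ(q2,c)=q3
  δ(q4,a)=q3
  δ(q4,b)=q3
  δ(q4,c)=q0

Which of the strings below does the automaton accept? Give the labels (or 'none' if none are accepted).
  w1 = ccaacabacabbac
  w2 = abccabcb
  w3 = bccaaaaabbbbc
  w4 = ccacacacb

w1

w1: Trace: q0 -c-> q3 -c-> q3 -a-> q3 -a-> q3 -c-> q3 -a-> q3 -b-> q1 -a-> q1 -c-> q0 -a-> q4 -b-> q3 -b-> q1 -a-> q1 -c-> q0  → end q0, accepted
w2: Trace: q0 -a-> q4 -b-> q3 -c-> q3 -c-> q3 -a-> q3 -b-> q1 -c-> q0 -b-> q1  → end q1, rejected
w3: Trace: q0 -b-> q1 -c-> q0 -c-> q3 -a-> q3 -a-> q3 -a-> q3 -a-> q3 -a-> q3 -b-> q1 -b-> q3 -b-> q1 -b-> q3 -c-> q3  → end q3, rejected
w4: Trace: q0 -c-> q3 -c-> q3 -a-> q3 -c-> q3 -a-> q3 -c-> q3 -a-> q3 -c-> q3 -b-> q1  → end q1, rejected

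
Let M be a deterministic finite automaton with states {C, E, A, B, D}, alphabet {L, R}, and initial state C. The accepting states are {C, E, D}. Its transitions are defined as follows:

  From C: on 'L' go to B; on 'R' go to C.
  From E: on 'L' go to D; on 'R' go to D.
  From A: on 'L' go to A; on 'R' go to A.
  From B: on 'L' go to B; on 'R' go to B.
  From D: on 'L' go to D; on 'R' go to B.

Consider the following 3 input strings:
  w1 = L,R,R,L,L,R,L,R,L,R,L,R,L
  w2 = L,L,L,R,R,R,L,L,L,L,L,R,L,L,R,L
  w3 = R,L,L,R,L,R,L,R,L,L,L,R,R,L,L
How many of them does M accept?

w1: C → B → B → B → B → B → B → B → B → B → B → B → B → B  → end B, rejected
w2: C → B → B → B → B → B → B → B → B → B → B → B → B → B → B → B → B  → end B, rejected
w3: C → C → B → B → B → B → B → B → B → B → B → B → B → B → B → B  → end B, rejected

0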